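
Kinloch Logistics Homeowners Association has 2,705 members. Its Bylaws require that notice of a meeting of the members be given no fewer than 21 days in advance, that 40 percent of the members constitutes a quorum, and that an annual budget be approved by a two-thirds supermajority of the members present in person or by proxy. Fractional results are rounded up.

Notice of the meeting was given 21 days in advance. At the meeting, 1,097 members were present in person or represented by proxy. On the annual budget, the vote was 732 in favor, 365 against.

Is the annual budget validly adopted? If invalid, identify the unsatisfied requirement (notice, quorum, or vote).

Notice: 21 days given; 21 required. Satisfied.
Quorum: 40% of 2,705 = 1,082; 1,097 present. Satisfied.
Vote: requires two-thirds of those present (1,097); 2/3 of 1097 = 731.33, rounded up to 732, so 732 needed; 732 in favor. Satisfied.

Valid — all requirements satisfied.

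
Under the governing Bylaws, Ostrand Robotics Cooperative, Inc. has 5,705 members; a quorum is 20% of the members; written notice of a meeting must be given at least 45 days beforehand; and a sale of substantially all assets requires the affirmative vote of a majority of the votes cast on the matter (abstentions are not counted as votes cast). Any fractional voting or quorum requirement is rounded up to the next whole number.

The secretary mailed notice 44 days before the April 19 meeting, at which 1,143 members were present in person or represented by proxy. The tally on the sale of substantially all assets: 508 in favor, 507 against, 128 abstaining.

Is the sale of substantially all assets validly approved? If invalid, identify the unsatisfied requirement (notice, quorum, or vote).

Notice: 44 days given; 45 required. Not satisfied.
Quorum: 20% of 5,705 = 1,141; 1,143 present. Satisfied.
Vote: requires a majority of the votes cast (1,143 − 128 abstaining = 1,015); a majority of 1015 is 508, so 508 needed; 508 in favor. Satisfied.

Invalid — notice requirement not satisfied.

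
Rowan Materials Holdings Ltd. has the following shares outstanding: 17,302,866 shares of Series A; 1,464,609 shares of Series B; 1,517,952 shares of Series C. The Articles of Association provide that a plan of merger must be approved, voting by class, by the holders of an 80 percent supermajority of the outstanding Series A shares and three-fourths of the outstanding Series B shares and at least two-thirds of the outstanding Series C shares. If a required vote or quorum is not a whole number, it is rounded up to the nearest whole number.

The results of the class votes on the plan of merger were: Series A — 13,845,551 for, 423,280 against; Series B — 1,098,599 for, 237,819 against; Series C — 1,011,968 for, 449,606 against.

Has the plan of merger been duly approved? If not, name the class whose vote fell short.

Series A: 4/5 of 17302866 = 13842292.80, rounded up to 13842293; 13,842,293 required, 13,845,551 in favor — approved.
Series B: 3/4 of 1464609 = 1098456.75, rounded up to 1098457; 1,098,457 required, 1,098,599 in favor — approved.
Series C: 2/3 of 1517952 = 1011968; 1,011,968 required, 1,011,968 in favor — approved.

Approved — every class gave the required vote.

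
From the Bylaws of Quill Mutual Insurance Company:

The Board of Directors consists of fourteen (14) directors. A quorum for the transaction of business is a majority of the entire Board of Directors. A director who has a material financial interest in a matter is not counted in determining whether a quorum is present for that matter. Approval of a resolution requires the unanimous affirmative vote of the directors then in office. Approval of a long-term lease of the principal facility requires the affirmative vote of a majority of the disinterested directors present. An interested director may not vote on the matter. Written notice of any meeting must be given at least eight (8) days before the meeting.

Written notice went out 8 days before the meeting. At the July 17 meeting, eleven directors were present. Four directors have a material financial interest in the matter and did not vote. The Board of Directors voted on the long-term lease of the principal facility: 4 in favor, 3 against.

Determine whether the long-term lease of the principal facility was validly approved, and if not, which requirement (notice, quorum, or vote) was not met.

Notice: 8 days given; 8 required (8 ≥ 8). Satisfied.
Quorum: 11 present, but the 4 interested directors do not count, leaving 7. Quorum is 8. Not satisfied.
Vote: the long-term lease of the principal facility requires a majority of the disinterested directors present (11 − 4 = 7). A majority of 7 is 4, so 4 affirmative votes are needed; 4 voted in favor. Satisfied. (Moot — without a quorum no business can be validly transacted.)

Invalid — quorum requirement not satisfied.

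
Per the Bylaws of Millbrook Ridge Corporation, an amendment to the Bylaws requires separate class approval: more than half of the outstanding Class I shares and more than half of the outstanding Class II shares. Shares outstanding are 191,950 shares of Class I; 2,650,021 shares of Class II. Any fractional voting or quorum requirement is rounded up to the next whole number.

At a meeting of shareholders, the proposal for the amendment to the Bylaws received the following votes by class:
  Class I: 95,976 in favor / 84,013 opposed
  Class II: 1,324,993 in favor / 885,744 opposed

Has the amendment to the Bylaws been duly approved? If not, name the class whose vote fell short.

Not approved — the Class II shares did not give the required vote.

Class I: a majority of 191950 is 95976; 95,976 required, 95,976 in favor — approved.
Class II: a majority of 2650021 is 1325011; 1,325,011 required, 1,324,993 in favor — not approved.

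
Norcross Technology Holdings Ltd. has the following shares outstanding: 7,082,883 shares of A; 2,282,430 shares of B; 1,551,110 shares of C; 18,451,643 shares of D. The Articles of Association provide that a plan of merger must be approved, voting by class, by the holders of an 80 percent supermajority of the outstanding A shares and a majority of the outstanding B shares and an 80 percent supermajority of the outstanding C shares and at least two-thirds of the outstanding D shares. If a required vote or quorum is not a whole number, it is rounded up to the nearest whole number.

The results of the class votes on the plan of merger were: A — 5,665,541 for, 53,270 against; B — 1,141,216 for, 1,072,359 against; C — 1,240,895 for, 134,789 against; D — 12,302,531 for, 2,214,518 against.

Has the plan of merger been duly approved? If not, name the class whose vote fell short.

A: 4/5 of 7082883 = 5666306.40, rounded up to 5666307; 5,666,307 required, 5,665,541 in favor — not approved.
B: a majority of 2282430 is 1141216; 1,141,216 required, 1,141,216 in favor — approved.
C: 4/5 of 1551110 = 1240888; 1,240,888 required, 1,240,895 in favor — approved.
D: 2/3 of 18451643 = 12301095.33, rounded up to 12301096; 12,301,096 required, 12,302,531 in favor — approved.

Not approved — the A shares did not give the required vote.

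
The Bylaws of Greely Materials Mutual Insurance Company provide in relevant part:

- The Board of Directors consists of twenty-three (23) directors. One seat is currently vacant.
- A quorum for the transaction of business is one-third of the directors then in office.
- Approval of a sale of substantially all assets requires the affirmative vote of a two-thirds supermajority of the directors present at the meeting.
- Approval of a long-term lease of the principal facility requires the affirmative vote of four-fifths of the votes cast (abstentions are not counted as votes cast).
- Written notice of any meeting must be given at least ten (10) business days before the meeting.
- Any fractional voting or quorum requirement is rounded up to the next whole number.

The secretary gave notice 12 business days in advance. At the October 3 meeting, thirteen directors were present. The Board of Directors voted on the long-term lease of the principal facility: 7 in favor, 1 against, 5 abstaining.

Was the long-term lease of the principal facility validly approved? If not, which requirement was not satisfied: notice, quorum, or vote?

Valid — all requirements satisfied.

Notice: 12 business days given; 10 required (12 ≥ 10). Satisfied.
Quorum: 13 present; quorum is 8. Satisfied.
Vote: the long-term lease of the principal facility requires four-fifths of the votes cast (13 present − 5 abstaining = 8). 4/5 of 8 = 6.40, rounded up to 7, so 7 affirmative votes are needed; 7 voted in favor. Satisfied.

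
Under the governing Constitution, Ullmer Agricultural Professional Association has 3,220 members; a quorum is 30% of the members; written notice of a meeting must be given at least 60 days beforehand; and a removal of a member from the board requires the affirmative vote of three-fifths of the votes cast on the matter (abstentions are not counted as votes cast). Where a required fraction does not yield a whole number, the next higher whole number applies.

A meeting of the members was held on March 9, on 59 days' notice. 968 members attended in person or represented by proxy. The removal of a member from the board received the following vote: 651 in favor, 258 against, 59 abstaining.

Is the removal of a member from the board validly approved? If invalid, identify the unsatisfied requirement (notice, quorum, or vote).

Invalid — notice requirement not satisfied.

Notice: 59 days given; 60 required. Not satisfied.
Quorum: 30% of 3,220 = 966; 968 present. Satisfied.
Vote: requires three-fifths of the votes cast (968 − 59 abstaining = 909); 3/5 of 909 = 545.40, rounded up to 546, so 546 needed; 651 in favor. Satisfied.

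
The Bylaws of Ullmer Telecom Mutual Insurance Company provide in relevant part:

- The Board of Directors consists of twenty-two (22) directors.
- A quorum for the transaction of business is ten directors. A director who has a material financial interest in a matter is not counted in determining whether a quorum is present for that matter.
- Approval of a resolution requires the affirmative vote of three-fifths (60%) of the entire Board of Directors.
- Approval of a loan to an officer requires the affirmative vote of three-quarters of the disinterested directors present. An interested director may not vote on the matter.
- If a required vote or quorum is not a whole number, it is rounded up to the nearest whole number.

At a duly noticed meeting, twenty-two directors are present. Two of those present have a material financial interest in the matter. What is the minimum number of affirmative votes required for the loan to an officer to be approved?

The loan to an officer requires three-fourths of the disinterested directors present (22 − 2 = 20).
3/4 of 20 = 15.

15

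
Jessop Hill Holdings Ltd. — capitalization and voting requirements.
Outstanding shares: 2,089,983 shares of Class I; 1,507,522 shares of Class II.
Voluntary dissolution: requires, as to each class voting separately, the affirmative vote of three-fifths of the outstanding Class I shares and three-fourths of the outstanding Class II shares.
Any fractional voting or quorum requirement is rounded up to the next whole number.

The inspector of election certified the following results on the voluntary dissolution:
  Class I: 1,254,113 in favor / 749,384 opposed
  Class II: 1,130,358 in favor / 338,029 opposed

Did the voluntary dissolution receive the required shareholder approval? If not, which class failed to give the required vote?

Not approved — the Class II shares did not give the required vote.

Class I: 3/5 of 2089983 = 1253989.80, rounded up to 1253990; 1,253,990 required, 1,254,113 in favor — approved.
Class II: 3/4 of 1507522 = 1130641.50, rounded up to 1130642; 1,130,642 required, 1,130,358 in favor — not approved.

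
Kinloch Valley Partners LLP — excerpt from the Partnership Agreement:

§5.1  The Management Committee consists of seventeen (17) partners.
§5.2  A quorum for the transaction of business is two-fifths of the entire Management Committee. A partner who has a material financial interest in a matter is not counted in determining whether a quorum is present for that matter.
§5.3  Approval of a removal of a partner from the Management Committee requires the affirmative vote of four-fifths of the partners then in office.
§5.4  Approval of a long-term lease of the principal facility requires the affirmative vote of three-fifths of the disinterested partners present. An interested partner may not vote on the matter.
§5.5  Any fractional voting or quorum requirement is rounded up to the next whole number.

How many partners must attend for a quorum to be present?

7

2/5 of 17 = 6.80, rounded up to 7.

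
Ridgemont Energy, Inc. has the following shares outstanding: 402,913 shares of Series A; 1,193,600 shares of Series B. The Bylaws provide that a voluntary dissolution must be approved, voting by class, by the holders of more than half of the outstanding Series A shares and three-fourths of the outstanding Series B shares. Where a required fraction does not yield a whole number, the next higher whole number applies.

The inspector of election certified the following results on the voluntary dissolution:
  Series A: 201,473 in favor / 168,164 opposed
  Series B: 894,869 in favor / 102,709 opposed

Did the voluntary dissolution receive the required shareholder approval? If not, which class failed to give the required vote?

Not approved — the Series B shares did not give the required vote.

Series A: a majority of 402913 is 201457; 201,457 required, 201,473 in favor — approved.
Series B: 3/4 of 1193600 = 895200; 895,200 required, 894,869 in favor — not approved.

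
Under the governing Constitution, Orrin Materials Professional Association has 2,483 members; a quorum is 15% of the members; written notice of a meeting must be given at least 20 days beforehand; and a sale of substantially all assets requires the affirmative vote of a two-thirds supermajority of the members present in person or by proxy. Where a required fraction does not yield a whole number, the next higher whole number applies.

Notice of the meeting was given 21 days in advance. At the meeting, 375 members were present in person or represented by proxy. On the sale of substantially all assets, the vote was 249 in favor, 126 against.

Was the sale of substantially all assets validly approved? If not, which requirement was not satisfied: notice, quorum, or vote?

Notice: 21 days given; 20 required. Satisfied.
Quorum: 15% of 2,483 = 372.45, rounded up to 373; 375 present. Satisfied.
Vote: requires two-thirds of those present (375); 2/3 of 375 = 250, so 250 needed; 249 in favor. Not satisfied.

Invalid — vote requirement not satisfied.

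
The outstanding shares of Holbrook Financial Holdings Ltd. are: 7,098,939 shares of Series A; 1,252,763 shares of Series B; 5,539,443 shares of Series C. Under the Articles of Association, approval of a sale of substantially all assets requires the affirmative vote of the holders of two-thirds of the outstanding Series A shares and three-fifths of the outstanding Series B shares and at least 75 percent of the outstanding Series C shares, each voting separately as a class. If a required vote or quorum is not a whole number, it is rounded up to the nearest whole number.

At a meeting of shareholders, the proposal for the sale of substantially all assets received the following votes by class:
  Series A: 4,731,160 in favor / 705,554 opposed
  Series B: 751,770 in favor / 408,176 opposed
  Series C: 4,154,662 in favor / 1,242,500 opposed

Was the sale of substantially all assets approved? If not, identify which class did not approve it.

Series A: 2/3 of 7098939 = 4732626; 4,732,626 required, 4,731,160 in favor — not approved.
Series B: 3/5 of 1252763 = 751657.80, rounded up to 751658; 751,658 required, 751,770 in favor — approved.
Series C: 3/4 of 5539443 = 4154582.25, rounded up to 4154583; 4,154,583 required, 4,154,662 in favor — approved.

Not approved — the Series A shares did not give the required vote.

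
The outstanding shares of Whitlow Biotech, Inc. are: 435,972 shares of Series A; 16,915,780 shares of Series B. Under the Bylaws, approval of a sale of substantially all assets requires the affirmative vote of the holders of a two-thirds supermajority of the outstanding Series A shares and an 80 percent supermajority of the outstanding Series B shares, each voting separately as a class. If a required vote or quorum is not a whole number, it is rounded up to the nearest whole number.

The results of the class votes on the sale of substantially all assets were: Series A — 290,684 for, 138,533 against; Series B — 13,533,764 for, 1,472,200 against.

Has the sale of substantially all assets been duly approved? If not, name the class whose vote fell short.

Approved — every class gave the required vote.

Series A: 2/3 of 435972 = 290648; 290,648 required, 290,684 in favor — approved.
Series B: 4/5 of 16915780 = 13532624; 13,532,624 required, 13,533,764 in favor — approved.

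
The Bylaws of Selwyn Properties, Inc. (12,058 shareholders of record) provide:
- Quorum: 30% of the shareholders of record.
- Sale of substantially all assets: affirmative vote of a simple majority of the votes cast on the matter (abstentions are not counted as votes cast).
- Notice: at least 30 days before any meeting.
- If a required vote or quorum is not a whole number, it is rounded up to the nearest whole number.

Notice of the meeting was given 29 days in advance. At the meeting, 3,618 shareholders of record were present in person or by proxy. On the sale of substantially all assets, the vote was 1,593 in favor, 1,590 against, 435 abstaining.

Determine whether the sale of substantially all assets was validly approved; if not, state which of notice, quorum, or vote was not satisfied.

Invalid — notice requirement not satisfied.

Notice: 29 days given; 30 required. Not satisfied.
Quorum: 30% of 12,058 = 3,617.40, rounded up to 3,618; 3,618 present. Satisfied.
Vote: requires a majority of the votes cast (3,618 − 435 abstaining = 3,183); a majority of 3183 is 1592, so 1,592 needed; 1,593 in favor. Satisfied.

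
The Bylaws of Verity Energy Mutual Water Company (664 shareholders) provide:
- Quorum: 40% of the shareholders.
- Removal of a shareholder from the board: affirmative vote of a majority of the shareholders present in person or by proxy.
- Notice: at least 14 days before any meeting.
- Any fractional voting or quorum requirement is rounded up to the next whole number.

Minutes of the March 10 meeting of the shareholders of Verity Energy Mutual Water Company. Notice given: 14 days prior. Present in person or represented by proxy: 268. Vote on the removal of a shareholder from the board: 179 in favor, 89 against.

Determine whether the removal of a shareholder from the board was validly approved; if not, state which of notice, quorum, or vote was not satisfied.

Notice: 14 days given; 14 required. Satisfied.
Quorum: 40% of 664 = 265.60, rounded up to 266; 268 present. Satisfied.
Vote: requires a majority of those present (268); a majority of 268 is 135, so 135 needed; 179 in favor. Satisfied.

Valid — all requirements satisfied.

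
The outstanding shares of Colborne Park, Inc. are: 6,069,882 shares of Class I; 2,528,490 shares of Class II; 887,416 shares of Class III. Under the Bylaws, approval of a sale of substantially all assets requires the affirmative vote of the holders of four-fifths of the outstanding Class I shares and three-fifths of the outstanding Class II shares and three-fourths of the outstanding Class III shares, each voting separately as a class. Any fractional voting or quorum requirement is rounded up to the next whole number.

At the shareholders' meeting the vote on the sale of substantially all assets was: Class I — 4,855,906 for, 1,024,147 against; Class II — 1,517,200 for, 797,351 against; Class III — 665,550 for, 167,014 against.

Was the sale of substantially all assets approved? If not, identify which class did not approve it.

Class I: 4/5 of 6069882 = 4855905.60, rounded up to 4855906; 4,855,906 required, 4,855,906 in favor — approved.
Class II: 3/5 of 2528490 = 1517094; 1,517,094 required, 1,517,200 in favor — approved.
Class III: 3/4 of 887416 = 665562; 665,562 required, 665,550 in favor — not approved.

Not approved — the Class III shares did not give the required vote.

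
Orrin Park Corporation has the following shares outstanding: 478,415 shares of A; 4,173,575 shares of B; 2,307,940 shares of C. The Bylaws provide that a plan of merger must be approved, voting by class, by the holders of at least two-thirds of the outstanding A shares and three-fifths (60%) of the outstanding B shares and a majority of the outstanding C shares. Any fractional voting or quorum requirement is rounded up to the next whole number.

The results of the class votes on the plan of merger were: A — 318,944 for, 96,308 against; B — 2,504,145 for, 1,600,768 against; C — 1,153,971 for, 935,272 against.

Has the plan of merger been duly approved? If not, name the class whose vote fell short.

A: 2/3 of 478415 = 318943.33, rounded up to 318944; 318,944 required, 318,944 in favor — approved.
B: 3/5 of 4173575 = 2504145; 2,504,145 required, 2,504,145 in favor — approved.
C: a majority of 2307940 is 1153971; 1,153,971 required, 1,153,971 in favor — approved.

Approved — every class gave the required vote.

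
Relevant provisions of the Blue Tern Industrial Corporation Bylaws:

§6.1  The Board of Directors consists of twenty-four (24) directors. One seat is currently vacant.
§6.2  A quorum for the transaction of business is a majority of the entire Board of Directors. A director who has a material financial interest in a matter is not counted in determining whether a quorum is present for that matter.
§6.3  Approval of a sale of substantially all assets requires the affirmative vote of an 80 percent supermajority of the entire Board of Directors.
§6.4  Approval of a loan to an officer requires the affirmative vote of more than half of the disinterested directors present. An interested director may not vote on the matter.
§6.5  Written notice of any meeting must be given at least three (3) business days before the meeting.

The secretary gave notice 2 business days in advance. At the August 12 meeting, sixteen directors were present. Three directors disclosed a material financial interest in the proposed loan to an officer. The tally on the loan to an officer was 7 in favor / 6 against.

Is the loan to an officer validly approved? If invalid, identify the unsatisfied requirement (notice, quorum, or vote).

Invalid — notice requirement not satisfied.

Notice: 2 business days given; 3 required (2 < 3). Not satisfied.
Quorum: 16 present, but the 3 interested directors do not count, leaving 13. Quorum is 13. Satisfied.
Vote: the loan to an officer requires a majority of the disinterested directors present (16 − 3 = 13). A majority of 13 is 7, so 7 affirmative votes are needed; 7 voted in favor. Satisfied.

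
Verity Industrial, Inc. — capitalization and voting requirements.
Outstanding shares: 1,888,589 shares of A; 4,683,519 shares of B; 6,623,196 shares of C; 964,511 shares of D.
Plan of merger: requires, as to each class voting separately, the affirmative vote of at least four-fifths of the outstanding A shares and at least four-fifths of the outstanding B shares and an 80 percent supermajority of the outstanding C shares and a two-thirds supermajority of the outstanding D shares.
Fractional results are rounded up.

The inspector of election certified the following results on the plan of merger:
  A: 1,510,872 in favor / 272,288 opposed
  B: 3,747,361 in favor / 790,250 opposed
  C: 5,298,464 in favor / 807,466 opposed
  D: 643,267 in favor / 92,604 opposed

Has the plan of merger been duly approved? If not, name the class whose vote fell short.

A: 4/5 of 1888589 = 1510871.20, rounded up to 1510872; 1,510,872 required, 1,510,872 in favor — approved.
B: 4/5 of 4683519 = 3746815.20, rounded up to 3746816; 3,746,816 required, 3,747,361 in favor — approved.
C: 4/5 of 6623196 = 5298556.80, rounded up to 5298557; 5,298,557 required, 5,298,464 in favor — not approved.
D: 2/3 of 964511 = 643007.33, rounded up to 643008; 643,008 required, 643,267 in favor — approved.

Not approved — the C shares did not give the required vote.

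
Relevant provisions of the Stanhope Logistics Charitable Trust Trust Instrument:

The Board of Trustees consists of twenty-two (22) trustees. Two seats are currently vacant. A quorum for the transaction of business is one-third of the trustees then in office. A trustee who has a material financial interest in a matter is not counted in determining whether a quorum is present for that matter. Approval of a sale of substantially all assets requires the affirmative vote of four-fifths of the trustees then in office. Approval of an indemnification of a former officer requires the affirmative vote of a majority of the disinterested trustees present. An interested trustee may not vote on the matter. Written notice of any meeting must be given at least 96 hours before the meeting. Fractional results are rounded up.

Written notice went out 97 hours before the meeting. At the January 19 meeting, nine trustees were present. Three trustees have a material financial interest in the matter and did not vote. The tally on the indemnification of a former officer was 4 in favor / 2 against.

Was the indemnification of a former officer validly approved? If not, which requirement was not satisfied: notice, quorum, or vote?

Notice: 97 hours given; 96 required (97 ≥ 96). Satisfied.
Quorum: 9 present, but the 3 interested trustees do not count, leaving 6. Quorum is 7. Not satisfied.
Vote: the indemnification of a former officer requires a majority of the disinterested trustees present (9 − 3 = 6). A majority of 6 is 4, so 4 affirmative votes are needed; 4 voted in favor. Satisfied. (Moot — without a quorum no business can be validly transacted.)

Invalid — quorum requirement not satisfied.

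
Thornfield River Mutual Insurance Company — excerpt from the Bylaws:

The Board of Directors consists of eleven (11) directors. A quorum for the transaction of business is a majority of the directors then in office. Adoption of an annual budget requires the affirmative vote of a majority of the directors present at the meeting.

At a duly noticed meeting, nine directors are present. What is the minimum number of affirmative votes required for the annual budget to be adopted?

The annual budget requires a majority of the directors present (9).
A majority of 9 is 5.

5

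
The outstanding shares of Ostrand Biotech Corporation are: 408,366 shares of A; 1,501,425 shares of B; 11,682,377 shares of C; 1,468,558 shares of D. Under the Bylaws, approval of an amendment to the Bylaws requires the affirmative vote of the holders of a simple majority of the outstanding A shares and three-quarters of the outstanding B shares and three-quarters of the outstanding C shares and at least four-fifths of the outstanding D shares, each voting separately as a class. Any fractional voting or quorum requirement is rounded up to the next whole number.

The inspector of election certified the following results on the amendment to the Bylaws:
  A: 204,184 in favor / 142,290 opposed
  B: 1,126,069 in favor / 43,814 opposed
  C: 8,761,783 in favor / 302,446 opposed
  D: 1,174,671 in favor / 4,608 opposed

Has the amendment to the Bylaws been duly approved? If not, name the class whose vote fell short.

Not approved — the D shares did not give the required vote.

A: a majority of 408366 is 204184; 204,184 required, 204,184 in favor — approved.
B: 3/4 of 1501425 = 1126068.75, rounded up to 1126069; 1,126,069 required, 1,126,069 in favor — approved.
C: 3/4 of 11682377 = 8761782.75, rounded up to 8761783; 8,761,783 required, 8,761,783 in favor — approved.
D: 4/5 of 1468558 = 1174846.40, rounded up to 1174847; 1,174,847 required, 1,174,671 in favor — not approved.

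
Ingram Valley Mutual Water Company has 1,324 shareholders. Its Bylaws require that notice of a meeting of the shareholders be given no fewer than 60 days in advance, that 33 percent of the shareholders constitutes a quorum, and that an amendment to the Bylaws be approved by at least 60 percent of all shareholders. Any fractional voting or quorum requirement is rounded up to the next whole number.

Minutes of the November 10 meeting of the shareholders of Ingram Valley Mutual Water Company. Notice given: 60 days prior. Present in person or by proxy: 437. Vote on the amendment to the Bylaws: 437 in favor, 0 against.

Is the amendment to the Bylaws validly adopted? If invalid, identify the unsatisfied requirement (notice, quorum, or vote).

Invalid — vote requirement not satisfied.

Notice: 60 days given; 60 required. Satisfied.
Quorum: 33% of 1,324 = 436.92, rounded up to 437; 437 present. Satisfied.
Vote: requires three-fifths of all shareholders (1,324); 3/5 of 1324 = 794.40, rounded up to 795, so 795 needed; 437 in favor. Not satisfied.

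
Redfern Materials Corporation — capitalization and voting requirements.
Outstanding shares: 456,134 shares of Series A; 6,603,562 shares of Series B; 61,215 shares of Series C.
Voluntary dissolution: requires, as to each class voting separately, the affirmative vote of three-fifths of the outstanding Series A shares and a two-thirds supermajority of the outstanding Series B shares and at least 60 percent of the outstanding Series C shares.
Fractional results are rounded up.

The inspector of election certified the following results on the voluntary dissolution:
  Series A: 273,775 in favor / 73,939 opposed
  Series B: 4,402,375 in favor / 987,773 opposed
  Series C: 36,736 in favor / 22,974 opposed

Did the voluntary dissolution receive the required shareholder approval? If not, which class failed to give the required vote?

Approved — every class gave the required vote.

Series A: 3/5 of 456134 = 273680.40, rounded up to 273681; 273,681 required, 273,775 in favor — approved.
Series B: 2/3 of 6603562 = 4402374.67, rounded up to 4402375; 4,402,375 required, 4,402,375 in favor — approved.
Series C: 3/5 of 61215 = 36729; 36,729 required, 36,736 in favor — approved.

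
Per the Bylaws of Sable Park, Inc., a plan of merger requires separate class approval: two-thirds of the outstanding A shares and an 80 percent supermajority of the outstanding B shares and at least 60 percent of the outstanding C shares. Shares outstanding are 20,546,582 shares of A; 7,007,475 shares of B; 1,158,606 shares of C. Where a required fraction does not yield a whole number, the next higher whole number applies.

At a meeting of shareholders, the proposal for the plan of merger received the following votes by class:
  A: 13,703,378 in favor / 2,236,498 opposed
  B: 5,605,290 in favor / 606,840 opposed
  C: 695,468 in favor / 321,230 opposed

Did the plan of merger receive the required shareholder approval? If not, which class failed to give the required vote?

Not approved — the B shares did not give the required vote.

A: 2/3 of 20546582 = 13697721.33, rounded up to 13697722; 13,697,722 required, 13,703,378 in favor — approved.
B: 4/5 of 7007475 = 5605980; 5,605,980 required, 5,605,290 in favor — not approved.
C: 3/5 of 1158606 = 695163.60, rounded up to 695164; 695,164 required, 695,468 in favor — approved.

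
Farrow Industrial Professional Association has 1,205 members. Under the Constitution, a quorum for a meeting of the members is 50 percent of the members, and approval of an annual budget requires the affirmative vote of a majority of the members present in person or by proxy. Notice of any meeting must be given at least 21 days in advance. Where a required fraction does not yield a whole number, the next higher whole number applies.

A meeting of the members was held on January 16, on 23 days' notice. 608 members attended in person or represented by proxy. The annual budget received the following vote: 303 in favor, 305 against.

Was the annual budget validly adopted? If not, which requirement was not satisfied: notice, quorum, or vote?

Notice: 23 days given; 21 required. Satisfied.
Quorum: 50% of 1,205 = 602.50, rounded up to 603; 608 present. Satisfied.
Vote: requires a majority of those present (608); a majority of 608 is 305, so 305 needed; 303 in favor. Not satisfied.

Invalid — vote requirement not satisfied.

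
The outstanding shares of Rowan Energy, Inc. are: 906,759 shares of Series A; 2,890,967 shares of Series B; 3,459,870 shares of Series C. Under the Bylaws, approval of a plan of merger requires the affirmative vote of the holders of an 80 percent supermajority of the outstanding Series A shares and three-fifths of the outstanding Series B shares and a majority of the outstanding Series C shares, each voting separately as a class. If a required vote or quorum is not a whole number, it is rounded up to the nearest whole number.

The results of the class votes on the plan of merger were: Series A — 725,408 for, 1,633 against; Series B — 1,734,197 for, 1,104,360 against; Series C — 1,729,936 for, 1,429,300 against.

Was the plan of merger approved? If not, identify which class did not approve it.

Not approved — the Series B shares did not give the required vote.

Series A: 4/5 of 906759 = 725407.20, rounded up to 725408; 725,408 required, 725,408 in favor — approved.
Series B: 3/5 of 2890967 = 1734580.20, rounded up to 1734581; 1,734,581 required, 1,734,197 in favor — not approved.
Series C: a majority of 3459870 is 1729936; 1,729,936 required, 1,729,936 in favor — approved.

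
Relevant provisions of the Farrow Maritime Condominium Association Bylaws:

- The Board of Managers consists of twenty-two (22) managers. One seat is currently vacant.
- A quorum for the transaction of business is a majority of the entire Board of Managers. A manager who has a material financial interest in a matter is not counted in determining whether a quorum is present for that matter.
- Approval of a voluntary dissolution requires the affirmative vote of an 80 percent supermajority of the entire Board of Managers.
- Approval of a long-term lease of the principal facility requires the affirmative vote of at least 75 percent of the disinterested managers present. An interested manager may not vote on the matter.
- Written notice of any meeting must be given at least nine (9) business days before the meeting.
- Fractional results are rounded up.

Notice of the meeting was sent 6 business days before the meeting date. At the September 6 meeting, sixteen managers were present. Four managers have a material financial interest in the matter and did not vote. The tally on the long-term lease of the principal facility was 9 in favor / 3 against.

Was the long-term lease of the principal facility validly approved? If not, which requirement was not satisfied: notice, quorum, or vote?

Notice: 6 business days given; 9 required (6 < 9). Not satisfied.
Quorum: 16 present, but the 4 interested managers do not count, leaving 12. Quorum is 12. Satisfied.
Vote: the long-term lease of the principal facility requires three-fourths of the disinterested managers present (16 − 4 = 12). 3/4 of 12 = 9, so 9 affirmative votes are needed; 9 voted in favor. Satisfied.

Invalid — notice requirement not satisfied.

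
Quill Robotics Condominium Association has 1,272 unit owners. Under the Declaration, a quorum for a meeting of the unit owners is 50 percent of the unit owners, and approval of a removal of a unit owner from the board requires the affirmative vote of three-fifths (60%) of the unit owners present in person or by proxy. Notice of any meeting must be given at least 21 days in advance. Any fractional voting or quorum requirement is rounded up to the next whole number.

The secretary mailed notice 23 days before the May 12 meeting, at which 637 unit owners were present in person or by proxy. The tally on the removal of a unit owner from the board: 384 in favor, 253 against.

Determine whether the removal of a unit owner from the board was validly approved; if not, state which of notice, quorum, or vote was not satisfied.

Valid — all requirements satisfied.

Notice: 23 days given; 21 required. Satisfied.
Quorum: 50% of 1,272 = 636; 637 present. Satisfied.
Vote: requires three-fifths of those present (637); 3/5 of 637 = 382.20, rounded up to 383, so 383 needed; 384 in favor. Satisfied.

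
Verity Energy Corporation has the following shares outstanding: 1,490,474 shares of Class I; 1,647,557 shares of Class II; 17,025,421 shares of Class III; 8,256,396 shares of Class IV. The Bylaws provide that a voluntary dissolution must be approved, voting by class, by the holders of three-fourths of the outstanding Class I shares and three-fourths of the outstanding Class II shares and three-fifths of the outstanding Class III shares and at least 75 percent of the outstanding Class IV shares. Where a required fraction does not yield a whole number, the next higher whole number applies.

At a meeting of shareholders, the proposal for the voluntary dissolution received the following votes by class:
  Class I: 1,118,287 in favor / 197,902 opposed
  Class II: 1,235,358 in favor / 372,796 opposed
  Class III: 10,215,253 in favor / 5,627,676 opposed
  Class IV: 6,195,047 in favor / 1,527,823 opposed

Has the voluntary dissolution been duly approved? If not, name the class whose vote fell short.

Class I: 3/4 of 1490474 = 1117855.50, rounded up to 1117856; 1,117,856 required, 1,118,287 in favor — approved.
Class II: 3/4 of 1647557 = 1235667.75, rounded up to 1235668; 1,235,668 required, 1,235,358 in favor — not approved.
Class III: 3/5 of 17025421 = 10215252.60, rounded up to 10215253; 10,215,253 required, 10,215,253 in favor — approved.
Class IV: 3/4 of 8256396 = 6192297; 6,192,297 required, 6,195,047 in favor — approved.

Not approved — the Class II shares did not give the required vote.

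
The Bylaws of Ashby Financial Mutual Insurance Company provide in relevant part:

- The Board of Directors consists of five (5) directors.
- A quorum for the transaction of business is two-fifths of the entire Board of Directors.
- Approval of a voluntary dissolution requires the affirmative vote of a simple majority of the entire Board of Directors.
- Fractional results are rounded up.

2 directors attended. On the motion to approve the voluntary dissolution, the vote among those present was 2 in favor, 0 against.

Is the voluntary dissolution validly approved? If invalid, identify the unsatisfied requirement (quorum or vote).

Invalid — vote requirement not satisfied.

Quorum: 2 present; quorum is 2. Satisfied.
Vote: the voluntary dissolution requires a majority of the entire Board of Directors (5). A majority of 5 is 3, so 3 affirmative votes are needed; 2 voted in favor. Not satisfied.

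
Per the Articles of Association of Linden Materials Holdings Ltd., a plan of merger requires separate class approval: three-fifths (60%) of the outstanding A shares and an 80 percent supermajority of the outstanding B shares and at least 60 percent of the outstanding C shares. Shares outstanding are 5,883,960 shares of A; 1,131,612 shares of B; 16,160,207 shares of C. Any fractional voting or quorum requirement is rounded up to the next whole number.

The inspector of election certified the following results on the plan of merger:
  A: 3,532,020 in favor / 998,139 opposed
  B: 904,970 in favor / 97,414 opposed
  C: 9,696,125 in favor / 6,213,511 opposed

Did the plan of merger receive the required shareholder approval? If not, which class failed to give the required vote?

Not approved — the B shares did not give the required vote.

A: 3/5 of 5883960 = 3530376; 3,530,376 required, 3,532,020 in favor — approved.
B: 4/5 of 1131612 = 905289.60, rounded up to 905290; 905,290 required, 904,970 in favor — not approved.
C: 3/5 of 16160207 = 9696124.20, rounded up to 9696125; 9,696,125 required, 9,696,125 in favor — approved.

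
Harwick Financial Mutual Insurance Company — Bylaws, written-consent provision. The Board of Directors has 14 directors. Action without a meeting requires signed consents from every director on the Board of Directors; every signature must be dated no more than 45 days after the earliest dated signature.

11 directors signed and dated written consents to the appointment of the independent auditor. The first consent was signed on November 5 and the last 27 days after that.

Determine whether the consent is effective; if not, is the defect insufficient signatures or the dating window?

Signatures required: all of 14 — unanimous means all 14, so 14 needed; 11 signed. Insufficient.
Dating window: the latest signature is 27 days after the earliest; the limit is 45 days. Within the window.

Not effective — insufficient signatures.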